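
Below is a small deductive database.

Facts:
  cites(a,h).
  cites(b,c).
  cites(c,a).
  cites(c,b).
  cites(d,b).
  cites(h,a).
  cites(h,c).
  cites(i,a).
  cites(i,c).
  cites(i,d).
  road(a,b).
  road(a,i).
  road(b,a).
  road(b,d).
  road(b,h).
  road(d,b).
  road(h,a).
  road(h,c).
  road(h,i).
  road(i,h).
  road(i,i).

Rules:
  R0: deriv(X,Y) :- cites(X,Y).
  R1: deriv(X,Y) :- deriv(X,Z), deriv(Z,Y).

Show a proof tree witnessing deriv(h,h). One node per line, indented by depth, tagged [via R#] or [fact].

deriv(h,h)  [via R1]
  deriv(h,a)  [via R0]
    cites(h,a)  [fact]
  deriv(a,h)  [via R0]
    cites(a,h)  [fact]

round 1: derive deriv(a,h) via R0 from cites(a,h)
round 1: derive deriv(b,c) via R0 from cites(b,c)
round 1: derive deriv(c,a) via R0 from cites(c,a)
round 1: derive deriv(c,b) via R0 from cites(c,b)
round 1: derive deriv(d,b) via R0 from cites(d,b)
round 1: derive deriv(h,a) via R0 from cites(h,a)
round 1: derive deriv(h,c) via R0 from cites(h,c)
round 1: derive deriv(i,a) via R0 from cites(i,a)
round 1: derive deriv(i,c) via R0 from cites(i,c)
round 1: derive deriv(i,d) via R0 from cites(i,d)
round 2: derive deriv(a,a) via R1 from deriv(a,h), deriv(h,a)
round 2: derive deriv(a,c) via R1 from deriv(a,h), deriv(h,c)
round 2: derive deriv(b,a) via R1 from deriv(b,c), deriv(c,a)
round 2: derive deriv(b,b) via R1 from deriv(b,c), deriv(c,b)
round 2: derive deriv(c,c) via R1 from deriv(c,b), deriv(b,c)
round 2: derive deriv(c,h) via R1 from deriv(c,a), deriv(a,h)
round 2: derive deriv(d,c) via R1 from deriv(d,b), deriv(b,c)
round 2: derive deriv(h,b) via R1 from deriv(h,c), deriv(c,b)
round 2: derive deriv(h,h) via R1 from deriv(h,a), deriv(a,h)
round 2: derive deriv(i,b) via R1 from deriv(i,c), deriv(c,b)
round 2: derive deriv(i,h) via R1 from deriv(i,a), deriv(a,h)
round 3: derive deriv(a,b) via R1 from deriv(a,c), deriv(c,b)
round 3: derive deriv(b,h) via R1 from deriv(b,a), deriv(a,h)
round 3: derive deriv(d,a) via R1 from deriv(d,b), deriv(b,a)
round 3: derive deriv(d,h) via R1 from deriv(d,c), deriv(c,h)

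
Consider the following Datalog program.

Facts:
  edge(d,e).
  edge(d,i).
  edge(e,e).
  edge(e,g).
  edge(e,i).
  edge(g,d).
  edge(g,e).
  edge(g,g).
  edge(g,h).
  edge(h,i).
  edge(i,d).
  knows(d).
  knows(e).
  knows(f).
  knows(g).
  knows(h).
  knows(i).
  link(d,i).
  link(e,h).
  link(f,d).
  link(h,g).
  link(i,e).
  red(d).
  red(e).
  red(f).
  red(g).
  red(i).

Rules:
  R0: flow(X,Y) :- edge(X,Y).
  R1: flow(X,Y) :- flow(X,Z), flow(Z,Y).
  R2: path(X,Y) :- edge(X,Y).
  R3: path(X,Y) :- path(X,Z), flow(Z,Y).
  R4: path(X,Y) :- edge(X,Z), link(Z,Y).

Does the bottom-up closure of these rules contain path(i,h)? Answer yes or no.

round 1: derive flow(d,e) via R0 from edge(d,e)
round 1: derive flow(d,i) via R0 from edge(d,i)
round 1: derive flow(e,e) via R0 from edge(e,e)
round 1: derive flow(e,g) via R0 from edge(e,g)
round 1: derive flow(e,i) via R0 from edge(e,i)
round 1: derive flow(g,d) via R0 from edge(g,d)
round 1: derive flow(g,e) via R0 from edge(g,e)
round 1: derive flow(g,g) via R0 from edge(g,g)
round 1: derive flow(g,h) via R0 from edge(g,h)
round 1: derive flow(h,i) via R0 from edge(h,i)
round 1: derive flow(i,d) via R0 from edge(i,d)
round 1: derive path(d,e) via R2 from edge(d,e)
round 1: derive path(d,i) via R2 from edge(d,i)
round 1: derive path(e,e) via R2 from edge(e,e)
round 1: derive path(e,g) via R2 from edge(e,g)
round 1: derive path(e,i) via R2 from edge(e,i)
round 1: derive path(g,d) via R2 from edge(g,d)
round 1: derive path(g,e) via R2 from edge(g,e)
round 1: derive path(g,g) via R2 from edge(g,g)
round 1: derive path(g,h) via R2 from edge(g,h)
round 1: derive path(h,i) via R2 from edge(h,i)
round 1: derive path(i,d) via R2 from edge(i,d)
round 1: derive path(d,h) via R4 from edge(d,e), link(e,h)
round 1: derive path(e,h) via R4 from edge(e,e), link(e,h)
round 1: derive path(g,i) via R4 from edge(g,d), link(d,i)
round 1: derive path(h,e) via R4 from edge(h,i), link(i,e)
round 1: derive path(i,i) via R4 from edge(i,d), link(d,i)
round 2: derive flow(d,d) via R1 from flow(d,i), flow(i,d)
round 2: derive flow(d,g) via R1 from flow(d,e), flow(e,g)
round 2: derive flow(e,d) via R1 from flow(e,g), flow(g,d)
round 2: derive flow(e,h) via R1 from flow(e,g), flow(g,h)
round 2: derive flow(g,i) via R1 from flow(g,d), flow(d,i)
round 2: derive flow(h,d) via R1 from flow(h,i), flow(i,d)
round 2: derive flow(i,e) via R1 from flow(i,d), flow(d,e)
round 2: derive flow(i,i) via R1 from flow(i,d), flow(d,i)
round 2: derive path(d,d) via R3 from path(d,i), flow(i,d)
round 2: derive path(d,g) via R3 from path(d,e), flow(e,g)
round 2: derive path(e,d) via R3 from path(e,g), flow(g,d)
round 2: derive path(h,d) via R3 from path(h,i), flow(i,d)
round 2: derive path(h,g) via R3 from path(h,e), flow(e,g)
round 2: derive path(i,e) via R3 from path(i,d), flow(d,e)
round 3: derive flow(d,h) via R1 from flow(d,e), flow(e,h)
round 3: derive flow(h,e) via R1 from flow(h,d), flow(d,e)
round 3: derive flow(h,g) via R1 from flow(h,d), flow(d,g)
round 3: derive flow(i,g) via R1 from flow(i,d), flow(d,g)
round 3: derive flow(i,h) via R1 from flow(i,e), flow(e,h)
round 3: derive path(h,h) via R3 from path(h,e), flow(e,h)
round 3: derive path(i,g) via R3 from path(i,d), flow(d,g)
round 3: derive path(i,h) via R3 from path(i,e), flow(e,h)
round 4: derive flow(h,h) via R1 from flow(h,d), flow(d,h)

yes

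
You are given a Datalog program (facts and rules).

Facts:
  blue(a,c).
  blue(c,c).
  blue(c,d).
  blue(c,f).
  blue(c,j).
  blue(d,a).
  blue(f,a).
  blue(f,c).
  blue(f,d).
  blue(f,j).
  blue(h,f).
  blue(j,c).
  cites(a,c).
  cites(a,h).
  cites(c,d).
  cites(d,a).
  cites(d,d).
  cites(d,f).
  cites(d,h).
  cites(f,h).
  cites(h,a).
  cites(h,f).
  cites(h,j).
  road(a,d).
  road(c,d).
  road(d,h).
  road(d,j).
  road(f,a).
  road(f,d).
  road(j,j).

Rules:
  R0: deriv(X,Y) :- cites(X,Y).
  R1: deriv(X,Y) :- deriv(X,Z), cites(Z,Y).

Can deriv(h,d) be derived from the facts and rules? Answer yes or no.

round 1: derive deriv(a,c) via R0 from cites(a,c)
round 1: derive deriv(a,h) via R0 from cites(a,h)
round 1: derive deriv(c,d) via R0 from cites(c,d)
round 1: derive deriv(d,a) via R0 from cites(d,a)
round 1: derive deriv(d,d) via R0 from cites(d,d)
round 1: derive deriv(d,f) via R0 from cites(d,f)
round 1: derive deriv(d,h) via R0 from cites(d,h)
round 1: derive deriv(f,h) via R0 from cites(f,h)
round 1: derive deriv(h,a) via R0 from cites(h,a)
round 1: derive deriv(h,f) via R0 from cites(h,f)
round 1: derive deriv(h,j) via R0 from cites(h,j)
round 2: derive deriv(a,a) via R1 from deriv(a,h), cites(h,a)
round 2: derive deriv(a,d) via R1 from deriv(a,c), cites(c,d)
round 2: derive deriv(a,f) via R1 from deriv(a,h), cites(h,f)
round 2: derive deriv(a,j) via R1 from deriv(a,h), cites(h,j)
round 2: derive deriv(c,a) via R1 from deriv(c,d), cites(d,a)
round 2: derive deriv(c,f) via R1 from deriv(c,d), cites(d,f)
round 2: derive deriv(c,h) via R1 from deriv(c,d), cites(d,h)
round 2: derive deriv(d,c) via R1 from deriv(d,a), cites(a,c)
round 2: derive deriv(d,j) via R1 from deriv(d,h), cites(h,j)
round 2: derive deriv(f,a) via R1 from deriv(f,h), cites(h,a)
round 2: derive deriv(f,f) via R1 from deriv(f,h), cites(h,f)
round 2: derive deriv(f,j) via R1 from deriv(f,h), cites(h,j)
round 2: derive deriv(h,c) via R1 from deriv(h,a), cites(a,c)
round 2: derive deriv(h,h) via R1 from deriv(h,a), cites(a,h)
round 3: derive deriv(c,c) via R1 from deriv(c,a), cites(a,c)
round 3: derive deriv(c,j) via R1 from deriv(c,h), cites(h,j)
round 3: derive deriv(f,c) via R1 from deriv(f,a), cites(a,c)
round 3: derive deriv(h,d) via R1 from deriv(h,c), cites(c,d)
round 4: derive deriv(f,d) via R1 from deriv(f,c), cites(c,d)

yes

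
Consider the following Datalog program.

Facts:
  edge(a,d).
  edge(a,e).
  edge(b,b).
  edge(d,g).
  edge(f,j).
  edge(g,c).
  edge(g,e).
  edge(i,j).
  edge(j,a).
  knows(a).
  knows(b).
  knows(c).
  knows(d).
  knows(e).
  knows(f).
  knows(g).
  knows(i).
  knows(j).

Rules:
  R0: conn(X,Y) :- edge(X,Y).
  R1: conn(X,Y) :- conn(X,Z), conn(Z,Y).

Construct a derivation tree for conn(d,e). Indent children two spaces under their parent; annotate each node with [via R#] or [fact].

round 1: derive conn(a,d) via R0 from edge(a,d)
round 1: derive conn(a,e) via R0 from edge(a,e)
round 1: derive conn(b,b) via R0 from edge(b,b)
round 1: derive conn(d,g) via R0 from edge(d,g)
round 1: derive conn(f,j) via R0 from edge(f,j)
round 1: derive conn(g,c) via R0 from edge(g,c)
round 1: derive conn(g,e) via R0 from edge(g,e)
round 1: derive conn(i,j) via R0 from edge(i,j)
round 1: derive conn(j,a) via R0 from edge(j,a)
round 2: derive conn(a,g) via R1 from conn(a,d), conn(d,g)
round 2: derive conn(d,c) via R1 from conn(d,g), conn(g,c)
round 2: derive conn(d,e) via R1 from conn(d,g), conn(g,e)
round 2: derive conn(f,a) via R1 from conn(f,j), conn(j,a)
round 2: derive conn(i,a) via R1 from conn(i,j), conn(j,a)
round 2: derive conn(j,d) via R1 from conn(j,a), conn(a,d)
round 2: derive conn(j,e) via R1 from conn(j,a), conn(a,e)
round 3: derive conn(a,c) via R1 from conn(a,d), conn(d,c)
round 3: derive conn(f,d) via R1 from conn(f,a), conn(a,d)
round 3: derive conn(f,e) via R1 from conn(f,a), conn(a,e)
round 3: derive conn(f,g) via R1 from conn(f,a), conn(a,g)
round 3: derive conn(i,d) via R1 from conn(i,a), conn(a,d)
round 3: derive conn(i,e) via R1 from conn(i,a), conn(a,e)
round 3: derive conn(i,g) via R1 from conn(i,a), conn(a,g)
round 3: derive conn(j,c) via R1 from conn(j,d), conn(d,c)
round 3: derive conn(j,g) via R1 from conn(j,a), conn(a,g)
round 4: derive conn(f,c) via R1 from conn(f,a), conn(a,c)
round 4: derive conn(i,c) via R1 from conn(i,a), conn(a,c)

conn(d,e)  [via R1]
  conn(d,g)  [via R0]
    edge(d,g)  [fact]
  conn(g,e)  [via R0]
    edge(g,e)  [fact]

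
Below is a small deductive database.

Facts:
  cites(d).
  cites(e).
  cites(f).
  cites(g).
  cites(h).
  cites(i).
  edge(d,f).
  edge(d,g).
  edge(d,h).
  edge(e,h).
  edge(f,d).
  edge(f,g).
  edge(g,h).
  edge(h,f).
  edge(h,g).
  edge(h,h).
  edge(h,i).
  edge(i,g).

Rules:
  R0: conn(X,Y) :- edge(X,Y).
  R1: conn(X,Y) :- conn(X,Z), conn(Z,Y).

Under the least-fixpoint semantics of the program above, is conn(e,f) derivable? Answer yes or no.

round 1: derive conn(d,f) via R0 from edge(d,f)
round 1: derive conn(d,g) via R0 from edge(d,g)
round 1: derive conn(d,h) via R0 from edge(d,h)
round 1: derive conn(e,h) via R0 from edge(e,h)
round 1: derive conn(f,d) via R0 from edge(f,d)
round 1: derive conn(f,g) via R0 from edge(f,g)
round 1: derive conn(g,h) via R0 from edge(g,h)
round 1: derive conn(h,f) via R0 from edge(h,f)
round 1: derive conn(h,g) via R0 from edge(h,g)
round 1: derive conn(h,h) via R0 from edge(h,h)
round 1: derive conn(h,i) via R0 from edge(h,i)
round 1: derive conn(i,g) via R0 from edge(i,g)
round 2: derive conn(d,d) via R1 from conn(d,f), conn(f,d)
round 2: derive conn(d,i) via R1 from conn(d,h), conn(h,i)
round 2: derive conn(e,f) via R1 from conn(e,h), conn(h,f)
round 2: derive conn(e,g) via R1 from conn(e,h), conn(h,g)
round 2: derive conn(e,i) via R1 from conn(e,h), conn(h,i)
round 2: derive conn(f,f) via R1 from conn(f,d), conn(d,f)
round 2: derive conn(f,h) via R1 from conn(f,d), conn(d,h)
round 2: derive conn(g,f) via R1 from conn(g,h), conn(h,f)
round 2: derive conn(g,g) via R1 from conn(g,h), conn(h,g)
round 2: derive conn(g,i) via R1 from conn(g,h), conn(h,i)
round 2: derive conn(h,d) via R1 from conn(h,f), conn(f,d)
round 2: derive conn(i,h) via R1 from conn(i,g), conn(g,h)
round 3: derive conn(e,d) via R1 from conn(e,f), conn(f,d)
round 3: derive conn(f,i) via R1 from conn(f,d), conn(d,i)
round 3: derive conn(g,d) via R1 from conn(g,f), conn(f,d)
round 3: derive conn(i,d) via R1 from conn(i,h), conn(h,d)
round 3: derive conn(i,f) via R1 from conn(i,g), conn(g,f)
round 3: derive conn(i,i) via R1 from conn(i,g), conn(g,i)

yes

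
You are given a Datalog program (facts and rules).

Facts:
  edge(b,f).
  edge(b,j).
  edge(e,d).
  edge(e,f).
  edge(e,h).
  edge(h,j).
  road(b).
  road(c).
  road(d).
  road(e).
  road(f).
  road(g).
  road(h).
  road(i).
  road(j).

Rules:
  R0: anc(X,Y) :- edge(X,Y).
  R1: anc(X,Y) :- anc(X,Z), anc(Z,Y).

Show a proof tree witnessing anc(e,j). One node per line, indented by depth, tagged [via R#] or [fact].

round 1: derive anc(b,f) via R0 from edge(b,f)
round 1: derive anc(b,j) via R0 from edge(b,j)
round 1: derive anc(e,d) via R0 from edge(e,d)
round 1: derive anc(e,f) via R0 from edge(e,f)
round 1: derive anc(e,h) via R0 from edge(e,h)
round 1: derive anc(h,j) via R0 from edge(h,j)
round 2: derive anc(e,j) via R1 from anc(e,h), anc(h,j)

anc(e,j)  [via R1]
  anc(e,h)  [via R0]
    edge(e,h)  [fact]
  anc(h,j)  [via R0]
    edge(h,j)  [fact]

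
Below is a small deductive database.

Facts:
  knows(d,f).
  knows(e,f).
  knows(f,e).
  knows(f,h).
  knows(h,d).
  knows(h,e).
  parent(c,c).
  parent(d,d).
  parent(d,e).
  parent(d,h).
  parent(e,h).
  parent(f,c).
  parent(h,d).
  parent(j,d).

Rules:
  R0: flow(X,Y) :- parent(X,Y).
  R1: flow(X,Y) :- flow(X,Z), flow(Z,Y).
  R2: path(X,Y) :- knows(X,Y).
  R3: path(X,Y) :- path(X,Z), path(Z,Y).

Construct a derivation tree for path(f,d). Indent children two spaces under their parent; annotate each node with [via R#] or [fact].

round 1: derive path(d,f) via R2 from knows(d,f)
round 1: derive path(e,f) via R2 from knows(e,f)
round 1: derive path(f,e) via R2 from knows(f,e)
round 1: derive path(f,h) via R2 from knows(f,h)
round 1: derive path(h,d) via R2 from knows(h,d)
round 1: derive path(h,e) via R2 from knows(h,e)
round 2: derive path(d,e) via R3 from path(d,f), path(f,e)
round 2: derive path(d,h) via R3 from path(d,f), path(f,h)
round 2: derive path(e,e) via R3 from path(e,f), path(f,e)
round 2: derive path(e,h) via R3 from path(e,f), path(f,h)
round 2: derive path(f,d) via R3 from path(f,h), path(h,d)
round 2: derive path(f,f) via R3 from path(f,e), path(e,f)
round 2: derive path(h,f) via R3 from path(h,d), path(d,f)
round 3: derive path(d,d) via R3 from path(d,f), path(f,d)
round 3: derive path(e,d) via R3 from path(e,f), path(f,d)
round 3: derive path(h,h) via R3 from path(h,d), path(d,h)

path(f,d)  [via R3]
  path(f,h)  [via R2]
    knows(f,h)  [fact]
  path(h,d)  [via R2]
    knows(h,d)  [fact]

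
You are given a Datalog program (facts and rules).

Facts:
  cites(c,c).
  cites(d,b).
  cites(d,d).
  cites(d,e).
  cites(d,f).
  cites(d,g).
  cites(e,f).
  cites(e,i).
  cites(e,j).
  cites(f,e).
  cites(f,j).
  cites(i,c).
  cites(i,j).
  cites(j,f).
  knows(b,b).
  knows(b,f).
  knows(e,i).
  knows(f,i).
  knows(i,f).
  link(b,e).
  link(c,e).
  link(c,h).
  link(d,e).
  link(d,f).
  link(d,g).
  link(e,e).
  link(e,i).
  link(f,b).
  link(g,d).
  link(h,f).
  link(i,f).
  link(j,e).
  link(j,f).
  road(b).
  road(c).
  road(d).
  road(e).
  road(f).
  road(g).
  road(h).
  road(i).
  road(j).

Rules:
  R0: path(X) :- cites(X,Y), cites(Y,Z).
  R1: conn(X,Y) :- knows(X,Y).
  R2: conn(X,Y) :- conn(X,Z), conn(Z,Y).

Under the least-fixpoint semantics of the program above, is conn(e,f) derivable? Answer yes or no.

round 1: derive conn(b,b) via R1 from knows(b,b)
round 1: derive conn(b,f) via R1 from knows(b,f)
round 1: derive conn(e,i) via R1 from knows(e,i)
round 1: derive conn(f,i) via R1 from knows(f,i)
round 1: derive conn(i,f) via R1 from knows(i,f)
round 2: derive conn(b,i) via R2 from conn(b,f), conn(f,i)
round 2: derive conn(e,f) via R2 from conn(e,i), conn(i,f)
round 2: derive conn(f,f) via R2 from conn(f,i), conn(i,f)
round 2: derive conn(i,i) via R2 from conn(i,f), conn(f,i)

yes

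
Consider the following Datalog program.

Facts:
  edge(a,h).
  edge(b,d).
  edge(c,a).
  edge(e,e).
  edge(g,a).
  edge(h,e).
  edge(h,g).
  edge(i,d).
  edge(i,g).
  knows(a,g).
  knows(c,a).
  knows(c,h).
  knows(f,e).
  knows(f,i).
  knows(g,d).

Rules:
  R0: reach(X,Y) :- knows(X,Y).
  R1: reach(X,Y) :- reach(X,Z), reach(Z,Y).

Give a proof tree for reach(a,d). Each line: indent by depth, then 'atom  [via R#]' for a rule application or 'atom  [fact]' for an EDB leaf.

round 1: derive reach(a,g) via R0 from knows(a,g)
round 1: derive reach(c,a) via R0 from knows(c,a)
round 1: derive reach(c,h) via R0 from knows(c,h)
round 1: derive reach(f,e) via R0 from knows(f,e)
round 1: derive reach(f,i) via R0 from knows(f,i)
round 1: derive reach(g,d) via R0 from knows(g,d)
round 2: derive reach(a,d) via R1 from reach(a,g), reach(g,d)
round 2: derive reach(c,g) via R1 from reach(c,a), reach(a,g)
round 3: derive reach(c,d) via R1 from reach(c,a), reach(a,d)

reach(a,d)  [via R1]
  reach(a,g)  [via R0]
    knows(a,g)  [fact]
  reach(g,d)  [via R0]
    knows(g,d)  [fact]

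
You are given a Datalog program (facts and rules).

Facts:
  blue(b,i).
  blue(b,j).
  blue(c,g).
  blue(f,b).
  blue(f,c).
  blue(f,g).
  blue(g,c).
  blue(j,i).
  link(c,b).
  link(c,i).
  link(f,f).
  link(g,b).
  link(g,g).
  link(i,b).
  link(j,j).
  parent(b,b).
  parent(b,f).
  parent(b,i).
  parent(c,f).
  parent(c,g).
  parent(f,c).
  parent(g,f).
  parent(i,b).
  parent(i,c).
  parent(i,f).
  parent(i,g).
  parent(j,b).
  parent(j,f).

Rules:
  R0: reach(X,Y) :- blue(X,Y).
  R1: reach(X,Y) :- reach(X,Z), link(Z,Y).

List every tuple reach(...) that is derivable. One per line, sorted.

reach(b,b)
reach(b,i)
reach(b,j)
reach(c,b)
reach(c,g)
reach(f,b)
reach(f,c)
reach(f,g)
reach(f,i)
reach(g,b)
reach(g,c)
reach(g,i)
reach(j,b)
reach(j,i)

round 1: derive reach(b,i) via R0 from blue(b,i)
round 1: derive reach(b,j) via R0 from blue(b,j)
round 1: derive reach(c,g) via R0 from blue(c,g)
round 1: derive reach(f,b) via R0 from blue(f,b)
round 1: derive reach(f,c) via R0 from blue(f,c)
round 1: derive reach(f,g) via R0 from blue(f,g)
round 1: derive reach(g,c) via R0 from blue(g,c)
round 1: derive reach(j,i) via R0 from blue(j,i)
round 2: derive reach(b,b) via R1 from reach(b,i), link(i,b)
round 2: derive reach(c,b) via R1 from reach(c,g), link(g,b)
round 2: derive reach(f,i) via R1 from reach(f,c), link(c,i)
round 2: derive reach(g,b) via R1 from reach(g,c), link(c,b)
round 2: derive reach(g,i) via R1 from reach(g,c), link(c,i)
round 2: derive reach(j,b) via R1 from reach(j,i), link(i,b)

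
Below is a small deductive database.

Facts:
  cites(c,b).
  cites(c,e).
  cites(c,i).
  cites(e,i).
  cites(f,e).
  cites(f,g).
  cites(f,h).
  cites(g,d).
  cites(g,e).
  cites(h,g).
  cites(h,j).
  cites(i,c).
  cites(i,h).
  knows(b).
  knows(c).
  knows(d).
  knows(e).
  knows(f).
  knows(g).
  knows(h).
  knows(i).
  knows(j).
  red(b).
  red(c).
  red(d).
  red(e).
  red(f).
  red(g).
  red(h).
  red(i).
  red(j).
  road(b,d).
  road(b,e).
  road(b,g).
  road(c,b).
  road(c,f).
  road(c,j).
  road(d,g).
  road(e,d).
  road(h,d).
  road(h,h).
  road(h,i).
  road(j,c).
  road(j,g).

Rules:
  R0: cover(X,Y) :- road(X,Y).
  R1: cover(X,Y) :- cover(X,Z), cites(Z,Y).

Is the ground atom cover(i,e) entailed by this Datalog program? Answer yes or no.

no

round 1: derive cover(b,d) via R0 from road(b,d)
round 1: derive cover(b,e) via R0 from road(b,e)
round 1: derive cover(b,g) via R0 from road(b,g)
round 1: derive cover(c,b) via R0 from road(c,b)
round 1: derive cover(c,f) via R0 from road(c,f)
round 1: derive cover(c,j) via R0 from road(c,j)
round 1: derive cover(d,g) via R0 from road(d,g)
round 1: derive cover(e,d) via R0 from road(e,d)
round 1: derive cover(h,d) via R0 from road(h,d)
round 1: derive cover(h,h) via R0 from road(h,h)
round 1: derive cover(h,i) via R0 from road(h,i)
round 1: derive cover(j,c) via R0 from road(j,c)
round 1: derive cover(j,g) via R0 from road(j,g)
round 2: derive cover(b,i) via R1 from cover(b,e), cites(e,i)
round 2: derive cover(c,e) via R1 from cover(c,f), cites(f,e)
round 2: derive cover(c,g) via R1 from cover(c,f), cites(f,g)
round 2: derive cover(c,h) via R1 from cover(c,f), cites(f,h)
round 2: derive cover(d,d) via R1 from cover(d,g), cites(g,d)
round 2: derive cover(d,e) via R1 from cover(d,g), cites(g,e)
round 2: derive cover(h,c) via R1 from cover(h,i), cites(i,c)
round 2: derive cover(h,g) via R1 from cover(h,h), cites(h,g)
round 2: derive cover(h,j) via R1 from cover(h,h), cites(h,j)
round 2: derive cover(j,b) via R1 from cover(j,c), cites(c,b)
round 2: derive cover(j,d) via R1 from cover(j,g), cites(g,d)
round 2: derive cover(j,e) via R1 from cover(j,c), cites(c,e)
round 2: derive cover(j,i) via R1 from cover(j,c), cites(c,i)
round 3: derive cover(b,c) via R1 from cover(b,i), cites(i,c)
round 3: derive cover(b,h) via R1 from cover(b,i), cites(i,h)
round 3: derive cover(c,d) via R1 from cover(c,g), cites(g,d)
round 3: derive cover(c,i) via R1 from cover(c,e), cites(e,i)
round 3: derive cover(d,i) via R1 from cover(d,e), cites(e,i)
round 3: derive cover(h,b) via R1 from cover(h,c), cites(c,b)
round 3: derive cover(h,e) via R1 from cover(h,c), cites(c,e)
round 3: derive cover(j,h) via R1 from cover(j,i), cites(i,h)
round 4: derive cover(b,b) via R1 from cover(b,c), cites(c,b)
round 4: derive cover(b,j) via R1 from cover(b,h), cites(h,j)
round 4: derive cover(c,c) via R1 from cover(c,i), cites(i,c)
round 4: derive cover(d,c) via R1 from cover(d,i), cites(i,c)
round 4: derive cover(d,h) via R1 from cover(d,i), cites(i,h)
round 4: derive cover(j,j) via R1 from cover(j,h), cites(h,j)
round 5: derive cover(d,b) via R1 from cover(d,c), cites(c,b)
round 5: derive cover(d,j) via R1 from cover(d,h), cites(h,j)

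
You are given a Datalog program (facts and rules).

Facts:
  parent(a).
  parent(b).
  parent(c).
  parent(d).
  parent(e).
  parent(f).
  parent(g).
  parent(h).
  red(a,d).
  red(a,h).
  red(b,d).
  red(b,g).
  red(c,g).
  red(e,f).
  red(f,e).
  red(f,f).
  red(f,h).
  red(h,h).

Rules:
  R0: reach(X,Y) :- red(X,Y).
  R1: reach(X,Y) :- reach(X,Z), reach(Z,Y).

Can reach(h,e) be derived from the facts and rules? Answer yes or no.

no

round 1: derive reach(a,d) via R0 from red(a,d)
round 1: derive reach(a,h) via R0 from red(a,h)
round 1: derive reach(b,d) via R0 from red(b,d)
round 1: derive reach(b,g) via R0 from red(b,g)
round 1: derive reach(c,g) via R0 from red(c,g)
round 1: derive reach(e,f) via R0 from red(e,f)
round 1: derive reach(f,e) via R0 from red(f,e)
round 1: derive reach(f,f) via R0 from red(f,f)
round 1: derive reach(f,h) via R0 from red(f,h)
round 1: derive reach(h,h) via R0 from red(h,h)
round 2: derive reach(e,e) via R1 from reach(e,f), reach(f,e)
round 2: derive reach(e,h) via R1 from reach(e,f), reach(f,h)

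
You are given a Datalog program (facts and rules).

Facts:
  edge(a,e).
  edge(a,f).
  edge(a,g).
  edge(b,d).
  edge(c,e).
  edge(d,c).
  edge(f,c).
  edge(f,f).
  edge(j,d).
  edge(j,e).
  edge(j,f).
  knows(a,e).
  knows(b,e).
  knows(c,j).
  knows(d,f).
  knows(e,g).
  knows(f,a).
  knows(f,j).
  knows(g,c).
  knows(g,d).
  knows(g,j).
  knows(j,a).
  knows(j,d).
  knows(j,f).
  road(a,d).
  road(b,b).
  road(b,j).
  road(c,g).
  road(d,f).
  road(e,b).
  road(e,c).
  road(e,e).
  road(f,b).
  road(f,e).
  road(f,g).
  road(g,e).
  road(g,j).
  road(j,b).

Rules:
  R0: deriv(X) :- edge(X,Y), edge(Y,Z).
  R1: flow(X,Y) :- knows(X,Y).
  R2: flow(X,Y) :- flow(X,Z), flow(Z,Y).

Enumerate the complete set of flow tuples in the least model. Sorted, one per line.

round 1: derive flow(a,e) via R1 from knows(a,e)
round 1: derive flow(b,e) via R1 from knows(b,e)
round 1: derive flow(c,j) via R1 from knows(c,j)
round 1: derive flow(d,f) via R1 from knows(d,f)
round 1: derive flow(e,g) via R1 from knows(e,g)
round 1: derive flow(f,a) via R1 from knows(f,a)
round 1: derive flow(f,j) via R1 from knows(f,j)
round 1: derive flow(g,c) via R1 from knows(g,c)
round 1: derive flow(g,d) via R1 from knows(g,d)
round 1: derive flow(g,j) via R1 from knows(g,j)
round 1: derive flow(j,a) via R1 from knows(j,a)
round 1: derive flow(j,d) via R1 from knows(j,d)
round 1: derive flow(j,f) via R1 from knows(j,f)
round 2: derive flow(a,g) via R2 from flow(a,e), flow(e,g)
round 2: derive flow(b,g) via R2 from flow(b,e), flow(e,g)
round 2: derive flow(c,a) via R2 from flow(c,j), flow(j,a)
round 2: derive flow(c,d) via R2 from flow(c,j), flow(j,d)
round 2: derive flow(c,f) via R2 from flow(c,j), flow(j,f)
round 2: derive flow(d,a) via R2 from flow(d,f), flow(f,a)
round 2: derive flow(d,j) via R2 from flow(d,f), flow(f,j)
round 2: derive flow(e,c) via R2 from flow(e,g), flow(g,c)
round 2: derive flow(e,d) via R2 from flow(e,g), flow(g,d)
round 2: derive flow(e,j) via R2 from flow(e,g), flow(g,j)
round 2: derive flow(f,d) via R2 from flow(f,j), flow(j,d)
round 2: derive flow(f,e) via R2 from flow(f,a), flow(a,e)
round 2: derive flow(f,f) via R2 from flow(f,j), flow(j,f)
round 2: derive flow(g,a) via R2 from flow(g,j), flow(j,a)
round 2: derive flow(g,f) via R2 from flow(g,d), flow(d,f)
round 2: derive flow(j,e) via R2 from flow(j,a), flow(a,e)
round 2: derive flow(j,j) via R2 from flow(j,f), flow(f,j)
round 3: derive flow(a,a) via R2 from flow(a,g), flow(g,a)
round 3: derive flow(a,c) via R2 from flow(a,e), flow(e,c)
round 3: derive flow(a,d) via R2 from flow(a,e), flow(e,d)
round 3: derive flow(a,f) via R2 from flow(a,g), flow(g,f)
round 3: derive flow(a,j) via R2 from flow(a,e), flow(e,j)
round 3: derive flow(b,a) via R2 from flow(b,g), flow(g,a)
round 3: derive flow(b,c) via R2 from flow(b,e), flow(e,c)
round 3: derive flow(b,d) via R2 from flow(b,e), flow(e,d)
round 3: derive flow(b,f) via R2 from flow(b,g), flow(g,f)
round 3: derive flow(b,j) via R2 from flow(b,e), flow(e,j)
round 3: derive flow(c,e) via R2 from flow(c,a), flow(a,e)
round 3: derive flow(c,g) via R2 from flow(c,a), flow(a,g)
round 3: derive flow(d,d) via R2 from flow(d,f), flow(f,d)
round 3: derive flow(d,e) via R2 from flow(d,a), flow(a,e)
round 3: derive flow(d,g) via R2 from flow(d,a), flow(a,g)
round 3: derive flow(e,a) via R2 from flow(e,c), flow(c,a)
round 3: derive flow(e,e) via R2 from flow(e,j), flow(j,e)
round 3: derive flow(e,f) via R2 from flow(e,c), flow(c,f)
round 3: derive flow(f,c) via R2 from flow(f,e), flow(e,c)
round 3: derive flow(f,g) via R2 from flow(f,a), flow(a,g)
round 3: derive flow(g,e) via R2 from flow(g,a), flow(a,e)
round 3: derive flow(g,g) via R2 from flow(g,a), flow(a,g)
round 3: derive flow(j,c) via R2 from flow(j,e), flow(e,c)
round 3: derive flow(j,g) via R2 from flow(j,a), flow(a,g)
round 4: derive flow(c,c) via R2 from flow(c,a), flow(a,c)
round 4: derive flow(d,c) via R2 from flow(d,a), flow(a,c)

flow(a,a)
flow(a,c)
flow(a,d)
flow(a,e)
flow(a,f)
flow(a,g)
flow(a,j)
flow(b,a)
flow(b,c)
flow(b,d)
flow(b,e)
flow(b,f)
flow(b,g)
flow(b,j)
flow(c,a)
flow(c,c)
flow(c,d)
flow(c,e)
flow(c,f)
flow(c,g)
flow(c,j)
flow(d,a)
flow(d,c)
flow(d,d)
flow(d,e)
flow(d,f)
flow(d,g)
flow(d,j)
flow(e,a)
flow(e,c)
flow(e,d)
flow(e,e)
flow(e,f)
flow(e,g)
flow(e,j)
flow(f,a)
flow(f,c)
flow(f,d)
flow(f,e)
flow(f,f)
flow(f,g)
flow(f,j)
flow(g,a)
flow(g,c)
flow(g,d)
flow(g,e)
flow(g,f)
flow(g,g)
flow(g,j)
flow(j,a)
flow(j,c)
flow(j,d)
flow(j,e)
flow(j,f)
flow(j,g)
flow(j,j)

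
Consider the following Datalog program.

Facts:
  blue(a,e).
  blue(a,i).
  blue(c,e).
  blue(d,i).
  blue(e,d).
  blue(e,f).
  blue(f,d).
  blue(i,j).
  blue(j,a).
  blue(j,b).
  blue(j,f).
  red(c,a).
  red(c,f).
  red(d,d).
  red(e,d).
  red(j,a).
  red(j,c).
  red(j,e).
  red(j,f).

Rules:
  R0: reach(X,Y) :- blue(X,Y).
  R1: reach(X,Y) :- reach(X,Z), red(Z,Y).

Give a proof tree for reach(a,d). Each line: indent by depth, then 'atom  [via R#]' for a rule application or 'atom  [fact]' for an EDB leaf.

reach(a,d)  [via R1]
  reach(a,e)  [via R0]
    blue(a,e)  [fact]
  red(e,d)  [fact]

round 1: derive reach(a,e) via R0 from blue(a,e)
round 1: derive reach(a,i) via R0 from blue(a,i)
round 1: derive reach(c,e) via R0 from blue(c,e)
round 1: derive reach(d,i) via R0 from blue(d,i)
round 1: derive reach(e,d) via R0 from blue(e,d)
round 1: derive reach(e,f) via R0 from blue(e,f)
round 1: derive reach(f,d) via R0 from blue(f,d)
round 1: derive reach(i,j) via R0 from blue(i,j)
round 1: derive reach(j,a) via R0 from blue(j,a)
round 1: derive reach(j,b) via R0 from blue(j,b)
round 1: derive reach(j,f) via R0 from blue(j,f)
round 2: derive reach(a,d) via R1 from reach(a,e), red(e,d)
round 2: derive reach(c,d) via R1 from reach(c,e), red(e,d)
round 2: derive reach(i,a) via R1 from reach(i,j), red(j,a)
round 2: derive reach(i,c) via R1 from reach(i,j), red(j,c)
round 2: derive reach(i,e) via R1 from reach(i,j), red(j,e)
round 2: derive reach(i,f) via R1 from reach(i,j), red(j,f)
round 3: derive reach(i,d) via R1 from reach(i,e), red(e,d)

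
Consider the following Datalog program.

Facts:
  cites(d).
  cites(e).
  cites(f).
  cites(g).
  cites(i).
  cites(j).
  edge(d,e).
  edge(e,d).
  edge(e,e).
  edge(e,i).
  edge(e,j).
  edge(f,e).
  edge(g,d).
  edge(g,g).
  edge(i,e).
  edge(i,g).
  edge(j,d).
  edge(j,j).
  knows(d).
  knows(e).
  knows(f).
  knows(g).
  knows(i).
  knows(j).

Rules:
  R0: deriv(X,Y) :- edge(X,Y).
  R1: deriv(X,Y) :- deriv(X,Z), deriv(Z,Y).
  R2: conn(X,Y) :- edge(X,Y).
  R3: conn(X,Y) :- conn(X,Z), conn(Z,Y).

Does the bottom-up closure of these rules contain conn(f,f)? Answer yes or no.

round 1: derive conn(d,e) via R2 from edge(d,e)
round 1: derive conn(e,d) via R2 from edge(e,d)
round 1: derive conn(e,e) via R2 from edge(e,e)
round 1: derive conn(e,i) via R2 from edge(e,i)
round 1: derive conn(e,j) via R2 from edge(e,j)
round 1: derive conn(f,e) via R2 from edge(f,e)
round 1: derive conn(g,d) via R2 from edge(g,d)
round 1: derive conn(g,g) via R2 from edge(g,g)
round 1: derive conn(i,e) via R2 from edge(i,e)
round 1: derive conn(i,g) via R2 from edge(i,g)
round 1: derive conn(j,d) via R2 from edge(j,d)
round 1: derive conn(j,j) via R2 from edge(j,j)
round 2: derive conn(d,d) via R3 from conn(d,e), conn(e,d)
round 2: derive conn(d,i) via R3 from conn(d,e), conn(e,i)
round 2: derive conn(d,j) via R3 from conn(d,e), conn(e,j)
round 2: derive conn(e,g) via R3 from conn(e,i), conn(i,g)
round 2: derive conn(f,d) via R3 from conn(f,e), conn(e,d)
round 2: derive conn(f,i) via R3 from conn(f,e), conn(e,i)
round 2: derive conn(f,j) via R3 from conn(f,e), conn(e,j)
round 2: derive conn(g,e) via R3 from conn(g,d), conn(d,e)
round 2: derive conn(i,d) via R3 from conn(i,e), conn(e,d)
round 2: derive conn(i,i) via R3 from conn(i,e), conn(e,i)
round 2: derive conn(i,j) via R3 from conn(i,e), conn(e,j)
round 2: derive conn(j,e) via R3 from conn(j,d), conn(d,e)
round 3: derive conn(d,g) via R3 from conn(d,e), conn(e,g)
round 3: derive conn(f,g) via R3 from conn(f,e), conn(e,g)
round 3: derive conn(g,i) via R3 from conn(g,d), conn(d,i)
round 3: derive conn(g,j) via R3 from conn(g,d), conn(d,j)
round 3: derive conn(j,g) via R3 from conn(j,e), conn(e,g)
round 3: derive conn(j,i) via R3 from conn(j,d), conn(d,i)

no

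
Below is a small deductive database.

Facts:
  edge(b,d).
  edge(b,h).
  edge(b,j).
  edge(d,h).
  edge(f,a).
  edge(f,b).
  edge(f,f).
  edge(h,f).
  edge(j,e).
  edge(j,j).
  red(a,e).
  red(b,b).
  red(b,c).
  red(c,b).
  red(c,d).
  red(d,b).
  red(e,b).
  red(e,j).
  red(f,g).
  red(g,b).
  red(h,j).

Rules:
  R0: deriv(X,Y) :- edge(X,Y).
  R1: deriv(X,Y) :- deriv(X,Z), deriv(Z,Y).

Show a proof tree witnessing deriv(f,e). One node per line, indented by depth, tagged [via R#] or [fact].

round 1: derive deriv(b,d) via R0 from edge(b,d)
round 1: derive deriv(b,h) via R0 from edge(b,h)
round 1: derive deriv(b,j) via R0 from edge(b,j)
round 1: derive deriv(d,h) via R0 from edge(d,h)
round 1: derive deriv(f,a) via R0 from edge(f,a)
round 1: derive deriv(f,b) via R0 from edge(f,b)
round 1: derive deriv(f,f) via R0 from edge(f,f)
round 1: derive deriv(h,f) via R0 from edge(h,f)
round 1: derive deriv(j,e) via R0 from edge(j,e)
round 1: derive deriv(j,j) via R0 from edge(j,j)
round 2: derive deriv(b,e) via R1 from deriv(b,j), deriv(j,e)
round 2: derive deriv(b,f) via R1 from deriv(b,h), deriv(h,f)
round 2: derive deriv(d,f) via R1 from deriv(d,h), deriv(h,f)
round 2: derive deriv(f,d) via R1 from deriv(f,b), deriv(b,d)
round 2: derive deriv(f,h) via R1 from deriv(f,b), deriv(b,h)
round 2: derive deriv(f,j) via R1 from deriv(f,b), deriv(b,j)
round 2: derive deriv(h,a) via R1 from deriv(h,f), deriv(f,a)
round 2: derive deriv(h,b) via R1 from deriv(h,f), deriv(f,b)
round 3: derive deriv(b,a) via R1 from deriv(b,f), deriv(f,a)
round 3: derive deriv(b,b) via R1 from deriv(b,f), deriv(f,b)
round 3: derive deriv(d,a) via R1 from deriv(d,f), deriv(f,a)
round 3: derive deriv(d,b) via R1 from deriv(d,f), deriv(f,b)
round 3: derive deriv(d,d) via R1 from deriv(d,f), deriv(f,d)
round 3: derive deriv(d,j) via R1 from deriv(d,f), deriv(f,j)
round 3: derive deriv(f,e) via R1 from deriv(f,b), deriv(b,e)
round 3: derive deriv(h,d) via R1 from deriv(h,b), deriv(b,d)
round 3: derive deriv(h,e) via R1 from deriv(h,b), deriv(b,e)
round 3: derive deriv(h,h) via R1 from deriv(h,b), deriv(b,h)
round 3: derive deriv(h,j) via R1 from deriv(h,b), deriv(b,j)
round 4: derive deriv(d,e) via R1 from deriv(d,b), deriv(b,e)

deriv(f,e)  [via R1]
  deriv(f,b)  [via R0]
    edge(f,b)  [fact]
  deriv(b,e)  [via R1]
    deriv(b,j)  [via R0]
      edge(b,j)  [fact]
    deriv(j,e)  [via R0]
      edge(j,e)  [fact]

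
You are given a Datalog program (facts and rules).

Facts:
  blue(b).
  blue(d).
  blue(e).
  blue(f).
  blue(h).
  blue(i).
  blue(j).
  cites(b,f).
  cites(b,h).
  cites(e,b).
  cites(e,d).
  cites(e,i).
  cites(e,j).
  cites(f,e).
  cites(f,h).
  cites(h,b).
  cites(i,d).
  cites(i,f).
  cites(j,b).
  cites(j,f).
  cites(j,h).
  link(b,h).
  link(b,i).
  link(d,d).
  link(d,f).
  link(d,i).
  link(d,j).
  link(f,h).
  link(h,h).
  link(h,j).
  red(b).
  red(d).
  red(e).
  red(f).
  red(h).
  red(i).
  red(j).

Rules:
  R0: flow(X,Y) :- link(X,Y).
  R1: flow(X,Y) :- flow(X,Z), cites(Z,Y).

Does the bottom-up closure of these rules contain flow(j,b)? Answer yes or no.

round 1: derive flow(b,h) via R0 from link(b,h)
round 1: derive flow(b,i) via R0 from link(b,i)
round 1: derive flow(d,d) via R0 from link(d,d)
round 1: derive flow(d,f) via R0 from link(d,f)
round 1: derive flow(d,i) via R0 from link(d,i)
round 1: derive flow(d,j) via R0 from link(d,j)
round 1: derive flow(f,h) via R0 from link(f,h)
round 1: derive flow(h,h) via R0 from link(h,h)
round 1: derive flow(h,j) via R0 from link(h,j)
round 2: derive flow(b,b) via R1 from flow(b,h), cites(h,b)
round 2: derive flow(b,d) via R1 from flow(b,i), cites(i,d)
round 2: derive flow(b,f) via R1 from flow(b,i), cites(i,f)
round 2: derive flow(d,b) via R1 from flow(d,j), cites(j,b)
round 2: derive flow(d,e) via R1 from flow(d,f), cites(f,e)
round 2: derive flow(d,h) via R1 from flow(d,f), cites(f,h)
round 2: derive flow(f,b) via R1 from flow(f,h), cites(h,b)
round 2: derive flow(h,b) via R1 from flow(h,h), cites(h,b)
round 2: derive flow(h,f) via R1 from flow(h,j), cites(j,f)
round 3: derive flow(b,e) via R1 from flow(b,f), cites(f,e)
round 3: derive flow(f,f) via R1 from flow(f,b), cites(b,f)
round 3: derive flow(h,e) via R1 from flow(h,f), cites(f,e)
round 4: derive flow(b,j) via R1 from flow(b,e), cites(e,j)
round 4: derive flow(f,e) via R1 from flow(f,f), cites(f,e)
round 4: derive flow(h,d) via R1 from flow(h,e), cites(e,d)
round 4: derive flow(h,i) via R1 from flow(h,e), cites(e,i)
round 5: derive flow(f,d) via R1 from flow(f,e), cites(e,d)
round 5: derive flow(f,i) via R1 from flow(f,e), cites(e,i)
round 5: derive flow(f,j) via R1 from flow(f,e), cites(e,j)

no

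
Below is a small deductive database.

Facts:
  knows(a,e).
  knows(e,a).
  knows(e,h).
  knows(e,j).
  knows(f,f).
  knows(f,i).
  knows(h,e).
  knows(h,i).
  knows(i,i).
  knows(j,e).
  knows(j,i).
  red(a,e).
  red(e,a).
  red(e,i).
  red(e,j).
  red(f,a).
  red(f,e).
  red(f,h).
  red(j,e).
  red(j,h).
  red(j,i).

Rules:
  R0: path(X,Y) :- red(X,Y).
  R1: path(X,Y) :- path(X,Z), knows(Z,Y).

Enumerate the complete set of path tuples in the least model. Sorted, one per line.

round 1: derive path(a,e) via R0 from red(a,e)
round 1: derive path(e,a) via R0 from red(e,a)
round 1: derive path(e,i) via R0 from red(e,i)
round 1: derive path(e,j) via R0 from red(e,j)
round 1: derive path(f,a) via R0 from red(f,a)
round 1: derive path(f,e) via R0 from red(f,e)
round 1: derive path(f,h) via R0 from red(f,h)
round 1: derive path(j,e) via R0 from red(j,e)
round 1: derive path(j,h) via R0 from red(j,h)
round 1: derive path(j,i) via R0 from red(j,i)
round 2: derive path(a,a) via R1 from path(a,e), knows(e,a)
round 2: derive path(a,h) via R1 from path(a,e), knows(e,h)
round 2: derive path(a,j) via R1 from path(a,e), knows(e,j)
round 2: derive path(e,e) via R1 from path(e,a), knows(a,e)
round 2: derive path(f,i) via R1 from path(f,h), knows(h,i)
round 2: derive path(f,j) via R1 from path(f,e), knows(e,j)
round 2: derive path(j,a) via R1 from path(j,e), knows(e,a)
round 2: derive path(j,j) via R1 from path(j,e), knows(e,j)
round 3: derive path(a,i) via R1 from path(a,h), knows(h,i)
round 3: derive path(e,h) via R1 from path(e,e), knows(e,h)

path(a,a)
path(a,e)
path(a,h)
path(a,i)
path(a,j)
path(e,a)
path(e,e)
path(e,h)
path(e,i)
path(e,j)
path(f,a)
path(f,e)
path(f,h)
path(f,i)
path(f,j)
path(j,a)
path(j,e)
path(j,h)
path(j,i)
path(j,j)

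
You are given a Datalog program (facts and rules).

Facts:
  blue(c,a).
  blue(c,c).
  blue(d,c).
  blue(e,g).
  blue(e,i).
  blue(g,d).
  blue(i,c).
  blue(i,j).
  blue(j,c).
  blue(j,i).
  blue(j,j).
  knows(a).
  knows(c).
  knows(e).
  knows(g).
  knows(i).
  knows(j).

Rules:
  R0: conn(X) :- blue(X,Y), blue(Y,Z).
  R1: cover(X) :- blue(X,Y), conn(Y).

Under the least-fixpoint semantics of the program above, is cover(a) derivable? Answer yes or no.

no

round 1: derive conn(c) via R0 from blue(c,c), blue(c,a)
round 1: derive conn(d) via R0 from blue(d,c), blue(c,a)
round 1: derive conn(e) via R0 from blue(e,g), blue(g,d)
round 1: derive conn(g) via R0 from blue(g,d), blue(d,c)
round 1: derive conn(i) via R0 from blue(i,c), blue(c,a)
round 1: derive conn(j) via R0 from blue(j,c), blue(c,a)
round 2: derive cover(c) via R1 from blue(c,c), conn(c)
round 2: derive cover(d) via R1 from blue(d,c), conn(c)
round 2: derive cover(e) via R1 from blue(e,g), conn(g)
round 2: derive cover(g) via R1 from blue(g,d), conn(d)
round 2: derive cover(i) via R1 from blue(i,c), conn(c)
round 2: derive cover(j) via R1 from blue(j,c), conn(c)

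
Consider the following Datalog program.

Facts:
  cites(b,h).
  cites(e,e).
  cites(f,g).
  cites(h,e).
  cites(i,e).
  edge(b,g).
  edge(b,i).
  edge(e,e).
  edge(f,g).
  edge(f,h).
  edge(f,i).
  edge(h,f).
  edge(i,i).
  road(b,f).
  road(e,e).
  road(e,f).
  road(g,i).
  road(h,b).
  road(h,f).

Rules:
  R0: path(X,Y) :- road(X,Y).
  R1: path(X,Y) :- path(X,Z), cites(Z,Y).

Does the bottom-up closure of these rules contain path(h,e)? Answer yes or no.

yes

round 1: derive path(b,f) via R0 from road(b,f)
round 1: derive path(e,e) via R0 from road(e,e)
round 1: derive path(e,f) via R0 from road(e,f)
round 1: derive path(g,i) via R0 from road(g,i)
round 1: derive path(h,b) via R0 from road(h,b)
round 1: derive path(h,f) via R0 from road(h,f)
round 2: derive path(b,g) via R1 from path(b,f), cites(f,g)
round 2: derive path(e,g) via R1 from path(e,f), cites(f,g)
round 2: derive path(g,e) via R1 from path(g,i), cites(i,e)
round 2: derive path(h,g) via R1 from path(h,f), cites(f,g)
round 2: derive path(h,h) via R1 from path(h,b), cites(b,h)
round 3: derive path(h,e) via R1 from path(h,h), cites(h,e)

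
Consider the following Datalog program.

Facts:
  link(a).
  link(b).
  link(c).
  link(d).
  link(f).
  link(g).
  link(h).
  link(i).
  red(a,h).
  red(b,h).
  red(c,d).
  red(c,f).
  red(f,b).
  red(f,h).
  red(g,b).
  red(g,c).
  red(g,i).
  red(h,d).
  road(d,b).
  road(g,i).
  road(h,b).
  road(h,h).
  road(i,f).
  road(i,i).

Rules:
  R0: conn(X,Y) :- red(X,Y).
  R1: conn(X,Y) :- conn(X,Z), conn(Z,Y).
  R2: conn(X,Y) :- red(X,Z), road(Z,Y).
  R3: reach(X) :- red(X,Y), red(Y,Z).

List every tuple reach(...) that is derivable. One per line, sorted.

round 1: derive reach(a) via R3 from red(a,h), red(h,d)
round 1: derive reach(b) via R3 from red(b,h), red(h,d)
round 1: derive reach(c) via R3 from red(c,f), red(f,b)
round 1: derive reach(f) via R3 from red(f,b), red(b,h)
round 1: derive reach(g) via R3 from red(g,b), red(b,h)

reach(a)
reach(b)
reach(c)
reach(f)
reach(g)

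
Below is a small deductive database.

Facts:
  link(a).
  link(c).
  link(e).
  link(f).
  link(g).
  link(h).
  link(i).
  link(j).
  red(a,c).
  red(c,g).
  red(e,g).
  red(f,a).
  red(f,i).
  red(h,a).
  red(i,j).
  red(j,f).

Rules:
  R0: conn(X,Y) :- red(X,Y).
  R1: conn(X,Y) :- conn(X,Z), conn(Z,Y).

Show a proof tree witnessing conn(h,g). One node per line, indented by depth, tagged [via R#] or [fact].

conn(h,g)  [via R1]
  conn(h,a)  [via R0]
    red(h,a)  [fact]
  conn(a,g)  [via R1]
    conn(a,c)  [via R0]
      red(a,c)  [fact]
    conn(c,g)  [via R0]
      red(c,g)  [fact]

round 1: derive conn(a,c) via R0 from red(a,c)
round 1: derive conn(c,g) via R0 from red(c,g)
round 1: derive conn(e,g) via R0 from red(e,g)
round 1: derive conn(f,a) via R0 from red(f,a)
round 1: derive conn(f,i) via R0 from red(f,i)
round 1: derive conn(h,a) via R0 from red(h,a)
round 1: derive conn(i,j) via R0 from red(i,j)
round 1: derive conn(j,f) via R0 from red(j,f)
round 2: derive conn(a,g) via R1 from conn(a,c), conn(c,g)
round 2: derive conn(f,c) via R1 from conn(f,a), conn(a,c)
round 2: derive conn(f,j) via R1 from conn(f,i), conn(i,j)
round 2: derive conn(h,c) via R1 from conn(h,a), conn(a,c)
round 2: derive conn(i,f) via R1 from conn(i,j), conn(j,f)
round 2: derive conn(j,a) via R1 from conn(j,f), conn(f,a)
round 2: derive conn(j,i) via R1 from conn(j,f), conn(f,i)
round 3: derive conn(f,f) via R1 from conn(f,i), conn(i,f)
round 3: derive conn(f,g) via R1 from conn(f,a), conn(a,g)
round 3: derive conn(h,g) via R1 from conn(h,a), conn(a,g)
round 3: derive conn(i,a) via R1 from conn(i,f), conn(f,a)
round 3: derive conn(i,c) via R1 from conn(i,f), conn(f,c)
round 3: derive conn(i,i) via R1 from conn(i,f), conn(f,i)
round 3: derive conn(j,c) via R1 from conn(j,a), conn(a,c)
round 3: derive conn(j,g) via R1 from conn(j,a), conn(a,g)
round 3: derive conn(j,j) via R1 from conn(j,f), conn(f,j)
round 4: derive conn(i,g) via R1 from conn(i,a), conn(a,g)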